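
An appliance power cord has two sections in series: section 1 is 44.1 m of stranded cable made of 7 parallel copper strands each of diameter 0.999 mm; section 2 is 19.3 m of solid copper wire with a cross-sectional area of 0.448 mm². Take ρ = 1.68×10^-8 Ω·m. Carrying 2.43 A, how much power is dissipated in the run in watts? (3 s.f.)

Section 1: A_strand = π(4.9950e-04)² = 7.838e-07 m²; R₁ = ρL/(N·A_s) = (1.68×10^-8)(44.1)/(7×7.838e-07) = 0.135 Ω
Section 2: A = 0.448 mm² = 4.480e-07 m²
R₂ = (1.68×10^-8)(19.3)/(4.480e-07) = 0.7238 Ω
R = R₁ + R₂ = 0.8588 Ω
P = I²R = (2.43)² × 0.8588 = 5.07 W

5.07 W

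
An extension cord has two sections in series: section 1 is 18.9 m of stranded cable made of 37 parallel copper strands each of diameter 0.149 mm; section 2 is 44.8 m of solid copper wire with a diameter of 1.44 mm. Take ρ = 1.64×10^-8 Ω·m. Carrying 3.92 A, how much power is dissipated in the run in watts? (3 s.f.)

14.3 W

Section 1: A_strand = π(7.4500e-05)² = 1.744e-08 m²; R₁ = ρL/(N·A_s) = (1.64×10^-8)(18.9)/(37×1.744e-08) = 0.4804 Ω
Section 2: A = π(d/2)² = π(7.2000e-04 m)² = 1.629e-06 m²
R₂ = (1.64×10^-8)(44.8)/(1.629e-06) = 0.4511 Ω
R = R₁ + R₂ = 0.9316 Ω
P = I²R = (3.92)² × 0.9316 = 14.3 W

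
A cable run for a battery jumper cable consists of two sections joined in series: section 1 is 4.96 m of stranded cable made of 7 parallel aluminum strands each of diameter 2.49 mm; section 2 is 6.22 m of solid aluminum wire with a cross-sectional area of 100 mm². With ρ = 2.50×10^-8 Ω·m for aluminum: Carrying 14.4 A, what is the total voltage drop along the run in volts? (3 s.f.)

Section 1: A_strand = π(1.2450e-03)² = 4.870e-06 m²; R₁ = ρL/(N·A_s) = (2.50×10^-8)(4.96)/(7×4.870e-06) = 0.003638 Ω
Section 2: A = 100 mm² = 1.000e-04 m²
R₂ = (2.50×10^-8)(6.22)/(1.000e-04) = 0.001555 Ω
R = R₁ + R₂ = 0.005193 Ω
V = IR = 14.4 × 0.005193 = 0.0748 V

0.0748 V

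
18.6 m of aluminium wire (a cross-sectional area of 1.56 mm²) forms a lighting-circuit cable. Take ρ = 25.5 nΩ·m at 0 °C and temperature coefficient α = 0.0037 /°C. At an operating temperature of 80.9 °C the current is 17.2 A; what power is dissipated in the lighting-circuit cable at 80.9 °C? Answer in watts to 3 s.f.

117 W

ρ = 25.5 nΩ·m = 2.55×10^-8 Ω·m
A = 1.56 mm² = 1.560e-06 m²
R₍0₎ = ρL/A = (2.55×10^-8)(18.6)/(1.560e-06) = 0.304 Ω
R₍80.9₎ = R₍0₎(1 + αΔT) = 0.304 × (1 + 0.0037×80.9) = 0.395 Ω
P = I²R = (17.2)² × 0.395 = 117 W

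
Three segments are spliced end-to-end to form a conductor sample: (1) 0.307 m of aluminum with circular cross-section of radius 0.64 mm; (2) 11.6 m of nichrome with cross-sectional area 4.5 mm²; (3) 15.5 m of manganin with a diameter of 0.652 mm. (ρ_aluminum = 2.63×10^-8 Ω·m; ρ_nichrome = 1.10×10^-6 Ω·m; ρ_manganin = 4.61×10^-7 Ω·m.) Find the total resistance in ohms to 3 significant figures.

24.2 Ω

Seg 1: A = πr² = π(6.4000e-04 m)² = 1.287e-06 m²
R_1 = (2.63×10^-8)(0.307)/(1.287e-06) = 0.006275 Ω
Seg 2: A = 4.5 mm² = 4.500e-06 m²
R_2 = (1.10×10^-6)(11.6)/(4.500e-06) = 2.836 Ω
Seg 3: A = π(d/2)² = π(3.2600e-04 m)² = 3.339e-07 m²
R_3 = (4.61×10^-7)(15.5)/(3.339e-07) = 21.4 Ω
R_total = R_1 + R_2 + R_3 = 24.2 Ω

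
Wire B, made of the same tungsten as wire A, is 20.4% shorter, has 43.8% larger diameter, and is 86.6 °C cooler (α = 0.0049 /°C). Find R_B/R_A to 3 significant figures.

0.222

R ∝ ρL/d² with ρ ∝ (1+αΔT), so R_B/R_A = (1 − 20.4/100) × (1 + 43.8/100)⁻² × (1 − 0.0049×86.6)
= 0.796 × 0.4836 × 0.5757 = 0.222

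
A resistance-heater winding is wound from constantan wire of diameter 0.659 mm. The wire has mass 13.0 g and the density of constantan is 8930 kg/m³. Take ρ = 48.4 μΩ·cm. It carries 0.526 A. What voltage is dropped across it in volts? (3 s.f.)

ρ = 48.4 μΩ·cm = 4.84×10^-7 Ω·m
A = π(d/2)² = π(3.2950e-04 m)² = 3.4108e-07 m²
L = m/(density·A) = 0.013/(8930×3.4108e-07) = 4.268 m
R = ρL/A = (4.84×10^-7)(4.268)/(3.4108e-07) = 6.056 Ω
V = IR = 0.526 × 6.056 = 3.19 V

3.19 V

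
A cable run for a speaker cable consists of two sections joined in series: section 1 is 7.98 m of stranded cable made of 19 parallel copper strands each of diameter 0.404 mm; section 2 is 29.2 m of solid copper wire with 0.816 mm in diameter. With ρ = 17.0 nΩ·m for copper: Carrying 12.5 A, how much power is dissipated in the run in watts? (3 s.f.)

157 W

ρ = 17.0 nΩ·m = 1.70×10^-8 Ω·m
Section 1: A_strand = π(2.0200e-04)² = 1.282e-07 m²; R₁ = ρL/(N·A_s) = (1.70×10^-8)(7.98)/(19×1.282e-07) = 0.0557 Ω
Section 2: A = π(d/2)² = π(4.0800e-04 m)² = 5.230e-07 m²
R₂ = (1.70×10^-8)(29.2)/(5.230e-07) = 0.9492 Ω
R = R₁ + R₂ = 1.005 Ω
P = I²R = (12.5)² × 1.005 = 157 W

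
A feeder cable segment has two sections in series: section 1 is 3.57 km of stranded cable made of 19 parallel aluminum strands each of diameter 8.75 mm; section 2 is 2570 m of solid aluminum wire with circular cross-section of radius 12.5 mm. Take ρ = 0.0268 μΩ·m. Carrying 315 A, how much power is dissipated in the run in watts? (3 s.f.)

22200 W

ρ = 0.0268 μΩ·m = 2.68×10^-8 Ω·m
Section 1: A_strand = π(4.3750e-03)² = 6.013e-05 m²; R₁ = ρL/(N·A_s) = (2.68×10^-8)(3570)/(19×6.013e-05) = 0.08374 Ω
Section 2: A = πr² = π(1.2500e-02 m)² = 4.909e-04 m²
R₂ = (2.68×10^-8)(2570)/(4.909e-04) = 0.1403 Ω
R = R₁ + R₂ = 0.2241 Ω
P = I²R = (315)² × 0.2241 = 22200 W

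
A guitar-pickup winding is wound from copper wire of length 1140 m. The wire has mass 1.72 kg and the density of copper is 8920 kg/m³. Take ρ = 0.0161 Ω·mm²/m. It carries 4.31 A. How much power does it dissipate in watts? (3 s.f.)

ρ = 0.0161 Ω·mm²/m = 1.61×10^-8 Ω·m
A = m/(density·L) = 1.72/(8920×1140) = 1.6914e-07 m²
R = ρL/A = (1.61×10^-8)(1140)/(1.6914e-07) = 108.5 Ω
P = I²R = (4.31)² × 108.5 = 2020 W

2020 W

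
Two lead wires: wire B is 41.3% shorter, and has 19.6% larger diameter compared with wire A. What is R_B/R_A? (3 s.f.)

R ∝ L/d², so R_B/R_A = (1 − 41.3/100) × (1 + 19.6/100)⁻²
= 0.587 × 0.6991 = 0.410

0.410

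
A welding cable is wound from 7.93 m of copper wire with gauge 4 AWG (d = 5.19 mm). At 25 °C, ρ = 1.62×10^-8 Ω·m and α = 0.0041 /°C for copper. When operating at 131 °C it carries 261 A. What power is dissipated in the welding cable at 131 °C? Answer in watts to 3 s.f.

593 W

A = π(5.19/2 mm)² = π(2.5950e-03 m)² = 2.116e-05 m²
R₍25₎ = ρL/A = (1.62×10^-8)(7.93)/(2.116e-05) = 0.006072 Ω
R₍131₎ = R₍25₎(1 + αΔT) = 0.006072 × (1 + 0.0041×106) = 0.008712 Ω
P = I²R = (261)² × 0.008712 = 593 W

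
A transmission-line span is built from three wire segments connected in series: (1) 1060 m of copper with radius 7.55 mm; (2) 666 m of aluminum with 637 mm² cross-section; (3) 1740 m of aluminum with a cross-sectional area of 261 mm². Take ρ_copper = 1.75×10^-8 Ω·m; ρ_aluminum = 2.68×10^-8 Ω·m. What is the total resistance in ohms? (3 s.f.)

0.310 Ω

Seg 1: A = πr² = π(7.5500e-03 m)² = 1.791e-04 m²
R_1 = (1.75×10^-8)(1060)/(1.791e-04) = 0.1036 Ω
Seg 2: A = 637 mm² = 6.370e-04 m²
R_2 = (2.68×10^-8)(666)/(6.370e-04) = 0.02802 Ω
Seg 3: A = 261 mm² = 2.610e-04 m²
R_3 = (2.68×10^-8)(1740)/(2.610e-04) = 0.1787 Ω
R_total = R_1 + R_2 + R_3 = 0.310 Ω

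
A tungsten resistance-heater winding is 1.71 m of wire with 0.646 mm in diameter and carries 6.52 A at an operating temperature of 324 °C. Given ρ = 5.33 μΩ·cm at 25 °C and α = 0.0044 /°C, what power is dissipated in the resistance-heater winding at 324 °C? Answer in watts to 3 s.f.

27.4 W

ρ = 5.33 μΩ·cm = 5.33×10^-8 Ω·m
A = π(d/2)² = π(3.2300e-04 m)² = 3.278e-07 m²
R₍25₎ = ρL/A = (5.33×10^-8)(1.71)/(3.278e-07) = 0.2781 Ω
R₍324₎ = R₍25₎(1 + αΔT) = 0.2781 × (1 + 0.0044×299) = 0.6439 Ω
P = I²R = (6.52)² × 0.6439 = 27.4 W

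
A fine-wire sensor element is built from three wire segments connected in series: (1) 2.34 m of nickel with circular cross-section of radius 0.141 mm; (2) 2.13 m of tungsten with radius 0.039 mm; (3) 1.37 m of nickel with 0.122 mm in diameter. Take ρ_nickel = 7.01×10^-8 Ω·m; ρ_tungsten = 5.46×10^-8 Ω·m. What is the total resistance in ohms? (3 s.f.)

35.2 Ω

Seg 1: A = πr² = π(1.4100e-04 m)² = 6.246e-08 m²
R_1 = (7.01×10^-8)(2.34)/(6.246e-08) = 2.626 Ω
Seg 2: A = πr² = π(3.9000e-05 m)² = 4.778e-09 m²
R_2 = (5.46×10^-8)(2.13)/(4.778e-09) = 24.34 Ω
Seg 3: A = π(d/2)² = π(6.1000e-05 m)² = 1.169e-08 m²
R_3 = (7.01×10^-8)(1.37)/(1.169e-08) = 8.215 Ω
R_total = R_1 + R_2 + R_3 = 35.2 Ω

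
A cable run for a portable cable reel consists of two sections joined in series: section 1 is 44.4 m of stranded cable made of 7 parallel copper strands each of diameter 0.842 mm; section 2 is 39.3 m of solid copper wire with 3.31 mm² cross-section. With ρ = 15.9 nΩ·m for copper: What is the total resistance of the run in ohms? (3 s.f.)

ρ = 15.9 nΩ·m = 1.59×10^-8 Ω·m
Section 1: A_strand = π(4.2100e-04)² = 5.568e-07 m²; R₁ = ρL/(N·A_s) = (1.59×10^-8)(44.4)/(7×5.568e-07) = 0.1811 Ω
Section 2: A = 3.31 mm² = 3.310e-06 m²
R₂ = (1.59×10^-8)(39.3)/(3.310e-06) = 0.1888 Ω
R = R₁ + R₂ = 0.370 Ω

0.370 Ω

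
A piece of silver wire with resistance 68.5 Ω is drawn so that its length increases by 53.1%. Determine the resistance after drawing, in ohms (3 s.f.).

k = 1 + 53.1/100 = 1.531; volume constant ⇒ A' = A/k, so R' = k²R.
R' = 2.344 × 68.5 = 161 Ω

161 Ω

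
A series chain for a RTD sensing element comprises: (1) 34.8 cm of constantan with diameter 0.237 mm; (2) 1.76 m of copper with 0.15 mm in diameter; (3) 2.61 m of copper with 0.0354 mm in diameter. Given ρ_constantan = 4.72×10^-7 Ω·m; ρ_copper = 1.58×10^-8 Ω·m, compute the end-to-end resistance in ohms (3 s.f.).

Seg 1: A = π(d/2)² = π(1.1850e-04 m)² = 4.412e-08 m²
R_1 = (4.72×10^-7)(0.348)/(4.412e-08) = 3.723 Ω
Seg 2: A = π(d/2)² = π(7.5000e-05 m)² = 1.767e-08 m²
R_2 = (1.58×10^-8)(1.76)/(1.767e-08) = 1.574 Ω
Seg 3: A = π(d/2)² = π(1.7700e-05 m)² = 9.842e-10 m²
R_3 = (1.58×10^-8)(2.61)/(9.842e-10) = 41.9 Ω
R_total = R_1 + R_2 + R_3 = 47.2 Ω

47.2 Ω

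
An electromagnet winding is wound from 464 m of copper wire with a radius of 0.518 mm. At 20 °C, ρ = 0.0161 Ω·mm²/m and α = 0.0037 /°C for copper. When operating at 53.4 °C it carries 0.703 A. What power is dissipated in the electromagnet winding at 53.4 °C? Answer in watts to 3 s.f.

4.92 W

ρ = 0.0161 Ω·mm²/m = 1.61×10^-8 Ω·m
A = πr² = π(5.1800e-04 m)² = 8.430e-07 m²
R₍20₎ = ρL/A = (1.61×10^-8)(464)/(8.430e-07) = 8.862 Ω
R₍53.4₎ = R₍20₎(1 + αΔT) = 8.862 × (1 + 0.0037×33.4) = 9.957 Ω
P = I²R = (0.703)² × 9.957 = 4.92 W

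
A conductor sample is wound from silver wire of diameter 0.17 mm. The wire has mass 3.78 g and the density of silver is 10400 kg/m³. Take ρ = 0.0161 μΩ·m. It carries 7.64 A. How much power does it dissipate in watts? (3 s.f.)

663 W

ρ = 0.0161 μΩ·m = 1.61×10^-8 Ω·m
A = π(d/2)² = π(8.5000e-05 m)² = 2.2698e-08 m²
L = m/(density·A) = 0.00378/(10400×2.2698e-08) = 16.01 m
R = ρL/A = (1.61×10^-8)(16.01)/(2.2698e-08) = 11.36 Ω
P = I²R = (7.64)² × 11.36 = 663 W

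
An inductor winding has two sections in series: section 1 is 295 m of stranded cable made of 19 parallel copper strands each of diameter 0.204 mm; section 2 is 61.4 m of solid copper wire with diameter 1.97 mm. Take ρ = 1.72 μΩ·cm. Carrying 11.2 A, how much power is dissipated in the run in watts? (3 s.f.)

ρ = 1.72 μΩ·cm = 1.72×10^-8 Ω·m
Section 1: A_strand = π(1.0200e-04)² = 3.269e-08 m²; R₁ = ρL/(N·A_s) = (1.72×10^-8)(295)/(19×3.269e-08) = 8.17 Ω
Section 2: A = π(d/2)² = π(9.8500e-04 m)² = 3.048e-06 m²
R₂ = (1.72×10^-8)(61.4)/(3.048e-06) = 0.3465 Ω
R = R₁ + R₂ = 8.517 Ω
P = I²R = (11.2)² × 8.517 = 1070 W

1070 W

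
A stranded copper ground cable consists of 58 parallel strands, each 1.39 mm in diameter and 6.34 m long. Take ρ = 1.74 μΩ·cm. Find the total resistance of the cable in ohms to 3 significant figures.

ρ = 1.74 μΩ·cm = 1.74×10^-8 Ω·m
A_strand = π(6.9500e-04 m)² = 1.517e-06 m²
R_strand = ρL/A = (1.74×10^-8)(6.34)/(1.517e-06) = 0.0727 Ω
R_total = R_strand/N = 0.0727/58 = 0.00125 Ω

0.00125 Ω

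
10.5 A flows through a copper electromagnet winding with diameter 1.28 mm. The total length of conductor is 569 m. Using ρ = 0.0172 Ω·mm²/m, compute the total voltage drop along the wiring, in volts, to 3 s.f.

79.9 V

ρ = 0.0172 Ω·mm²/m = 1.72×10^-8 Ω·m
A = π(d/2)² = π(6.4000e-04 m)² = 1.287e-06 m²
R = ρL/A = (1.72×10^-8)(569)/(1.287e-06) = 7.606 Ω
V = IR = 10.5 × 7.606 = 79.9 V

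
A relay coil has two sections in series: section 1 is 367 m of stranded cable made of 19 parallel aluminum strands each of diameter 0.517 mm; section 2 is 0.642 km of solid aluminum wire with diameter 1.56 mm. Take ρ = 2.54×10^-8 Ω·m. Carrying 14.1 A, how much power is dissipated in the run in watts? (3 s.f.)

2160 W

Section 1: A_strand = π(2.5850e-04)² = 2.099e-07 m²; R₁ = ρL/(N·A_s) = (2.54×10^-8)(367)/(19×2.099e-07) = 2.337 Ω
Section 2: A = π(d/2)² = π(7.8000e-04 m)² = 1.911e-06 m²
R₂ = (2.54×10^-8)(642)/(1.911e-06) = 8.532 Ω
R = R₁ + R₂ = 10.87 Ω
P = I²R = (14.1)² × 10.87 = 2160 W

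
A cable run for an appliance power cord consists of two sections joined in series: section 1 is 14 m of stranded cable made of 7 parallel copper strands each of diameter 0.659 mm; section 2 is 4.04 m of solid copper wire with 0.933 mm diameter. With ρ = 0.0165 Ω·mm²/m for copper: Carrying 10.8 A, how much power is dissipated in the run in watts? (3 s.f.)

22.7 W

ρ = 0.0165 Ω·mm²/m = 1.65×10^-8 Ω·m
Section 1: A_strand = π(3.2950e-04)² = 3.411e-07 m²; R₁ = ρL/(N·A_s) = (1.65×10^-8)(14)/(7×3.411e-07) = 0.09675 Ω
Section 2: A = π(d/2)² = π(4.6650e-04 m)² = 6.837e-07 m²
R₂ = (1.65×10^-8)(4.04)/(6.837e-07) = 0.0975 Ω
R = R₁ + R₂ = 0.1943 Ω
P = I²R = (10.8)² × 0.1943 = 22.7 W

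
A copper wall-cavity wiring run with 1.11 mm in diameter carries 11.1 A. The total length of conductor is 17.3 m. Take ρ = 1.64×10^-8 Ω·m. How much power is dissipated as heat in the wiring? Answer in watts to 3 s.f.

36.1 W

A = π(d/2)² = π(5.5500e-04 m)² = 9.677e-07 m²
R = ρL/A = (1.64×10^-8)(17.3)/(9.677e-07) = 0.2932 Ω
P = I²R = (11.1)² × 0.2932 = 36.1 W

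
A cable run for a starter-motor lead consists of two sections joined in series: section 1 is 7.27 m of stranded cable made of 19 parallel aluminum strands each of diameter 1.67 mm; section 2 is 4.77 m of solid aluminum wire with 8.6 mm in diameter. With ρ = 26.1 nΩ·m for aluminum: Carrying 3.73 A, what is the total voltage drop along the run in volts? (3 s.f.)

0.0250 V

ρ = 26.1 nΩ·m = 2.61×10^-8 Ω·m
Section 1: A_strand = π(8.3500e-04)² = 2.190e-06 m²; R₁ = ρL/(N·A_s) = (2.61×10^-8)(7.27)/(19×2.190e-06) = 0.004559 Ω
Section 2: A = π(d/2)² = π(4.3000e-03 m)² = 5.809e-05 m²
R₂ = (2.61×10^-8)(4.77)/(5.809e-05) = 0.002143 Ω
R = R₁ + R₂ = 0.006703 Ω
V = IR = 3.73 × 0.006703 = 0.0250 V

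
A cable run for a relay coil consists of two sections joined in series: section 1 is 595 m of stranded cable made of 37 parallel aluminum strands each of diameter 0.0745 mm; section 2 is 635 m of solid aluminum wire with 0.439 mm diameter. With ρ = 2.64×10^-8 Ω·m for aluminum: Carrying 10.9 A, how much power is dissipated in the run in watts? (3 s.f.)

Section 1: A_strand = π(3.7250e-05)² = 4.359e-09 m²; R₁ = ρL/(N·A_s) = (2.64×10^-8)(595)/(37×4.359e-09) = 97.39 Ω
Section 2: A = π(d/2)² = π(2.1950e-04 m)² = 1.514e-07 m²
R₂ = (2.64×10^-8)(635)/(1.514e-07) = 110.8 Ω
R = R₁ + R₂ = 208.1 Ω
P = I²R = (10.9)² × 208.1 = 24700 W

24700 W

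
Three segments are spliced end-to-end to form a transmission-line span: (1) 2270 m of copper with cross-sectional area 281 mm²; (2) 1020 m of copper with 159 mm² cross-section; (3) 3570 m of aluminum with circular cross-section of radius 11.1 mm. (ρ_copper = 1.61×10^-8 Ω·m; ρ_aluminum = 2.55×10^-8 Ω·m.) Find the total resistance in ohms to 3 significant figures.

0.469 Ω

Seg 1: A = 281 mm² = 2.810e-04 m²
R_1 = (1.61×10^-8)(2270)/(2.810e-04) = 0.1301 Ω
Seg 2: A = 159 mm² = 1.590e-04 m²
R_2 = (1.61×10^-8)(1020)/(1.590e-04) = 0.1033 Ω
Seg 3: A = πr² = π(1.1100e-02 m)² = 3.871e-04 m²
R_3 = (2.55×10^-8)(3570)/(3.871e-04) = 0.2352 Ω
R_total = R_1 + R_2 + R_3 = 0.469 Ω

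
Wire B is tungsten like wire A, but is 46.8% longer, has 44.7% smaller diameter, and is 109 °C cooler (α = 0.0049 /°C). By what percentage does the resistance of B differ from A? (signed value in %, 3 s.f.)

124%

R ∝ ρL/d² with ρ ∝ (1+αΔT), so R_B/R_A = (1 + 46.8/100) × (1 − 44.7/100)⁻² × (1 − 0.0049×109)
= 1.468 × 3.27 × 0.4659 = 2.236
(R_B − R_A)/R_A = 2.236 − 1 = 124%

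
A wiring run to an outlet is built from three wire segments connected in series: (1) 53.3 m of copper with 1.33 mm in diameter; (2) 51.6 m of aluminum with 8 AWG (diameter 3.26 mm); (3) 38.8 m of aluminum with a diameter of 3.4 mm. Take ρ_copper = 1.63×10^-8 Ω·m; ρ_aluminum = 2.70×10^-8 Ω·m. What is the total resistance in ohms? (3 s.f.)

0.908 Ω

Seg 1: A = π(d/2)² = π(6.6500e-04 m)² = 1.389e-06 m²
R_1 = (1.63×10^-8)(53.3)/(1.389e-06) = 0.6253 Ω
Seg 2: A = π(3.26/2 mm)² = π(1.6300e-03 m)² = 8.347e-06 m²
R_2 = (2.70×10^-8)(51.6)/(8.347e-06) = 0.1669 Ω
Seg 3: A = π(d/2)² = π(1.7000e-03 m)² = 9.079e-06 m²
R_3 = (2.70×10^-8)(38.8)/(9.079e-06) = 0.1154 Ω
R_total = R_1 + R_2 + R_3 = 0.908 Ω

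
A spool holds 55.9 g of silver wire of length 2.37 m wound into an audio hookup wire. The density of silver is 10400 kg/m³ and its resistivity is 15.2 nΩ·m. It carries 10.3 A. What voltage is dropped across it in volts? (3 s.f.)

ρ = 15.2 nΩ·m = 1.52×10^-8 Ω·m
A = m/(density·L) = 0.0559/(10400×2.37) = 2.2679e-06 m²
R = ρL/A = (1.52×10^-8)(2.37)/(2.2679e-06) = 0.01588 Ω
V = IR = 10.3 × 0.01588 = 0.164 V

0.164 V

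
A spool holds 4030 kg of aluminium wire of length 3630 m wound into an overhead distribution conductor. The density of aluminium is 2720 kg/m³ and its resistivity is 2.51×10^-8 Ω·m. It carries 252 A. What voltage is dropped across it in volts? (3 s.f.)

A = m/(density·L) = 4030/(2720×3630) = 4.0816e-04 m²
R = ρL/A = (2.51×10^-8)(3630)/(4.0816e-04) = 0.2232 Ω
V = IR = 252 × 0.2232 = 56.3 V

56.3 V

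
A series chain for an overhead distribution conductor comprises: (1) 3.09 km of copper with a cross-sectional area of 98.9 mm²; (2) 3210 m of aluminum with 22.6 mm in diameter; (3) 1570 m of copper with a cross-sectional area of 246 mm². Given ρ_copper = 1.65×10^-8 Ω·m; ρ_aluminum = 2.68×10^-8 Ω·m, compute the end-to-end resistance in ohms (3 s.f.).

0.835 Ω

Seg 1: A = 98.9 mm² = 9.890e-05 m²
R_1 = (1.65×10^-8)(3090)/(9.890e-05) = 0.5155 Ω
Seg 2: A = π(d/2)² = π(1.1300e-02 m)² = 4.011e-04 m²
R_2 = (2.68×10^-8)(3210)/(4.011e-04) = 0.2145 Ω
Seg 3: A = 246 mm² = 2.460e-04 m²
R_3 = (1.65×10^-8)(1570)/(2.460e-04) = 0.1053 Ω
R_total = R_1 + R_2 + R_3 = 0.835 Ω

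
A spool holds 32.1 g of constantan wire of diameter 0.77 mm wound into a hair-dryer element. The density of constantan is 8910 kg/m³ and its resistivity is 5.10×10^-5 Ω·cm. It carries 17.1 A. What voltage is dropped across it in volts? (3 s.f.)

145 V

ρ = 5.10×10^-5 Ω·cm = 5.10×10^-7 Ω·m
A = π(d/2)² = π(3.8500e-04 m)² = 4.6566e-07 m²
L = m/(density·A) = 0.0321/(8910×4.6566e-07) = 7.737 m
R = ρL/A = (5.10×10^-7)(7.737)/(4.6566e-07) = 8.473 Ω
V = IR = 17.1 × 8.473 = 145 V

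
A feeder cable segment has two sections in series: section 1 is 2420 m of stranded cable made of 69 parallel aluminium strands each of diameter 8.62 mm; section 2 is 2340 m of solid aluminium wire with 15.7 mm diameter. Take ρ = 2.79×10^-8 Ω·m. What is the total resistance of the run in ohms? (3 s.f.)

Section 1: A_strand = π(4.3100e-03)² = 5.836e-05 m²; R₁ = ρL/(N·A_s) = (2.79×10^-8)(2420)/(69×5.836e-05) = 0.01677 Ω
Section 2: A = π(d/2)² = π(7.8500e-03 m)² = 1.936e-04 m²
R₂ = (2.79×10^-8)(2340)/(1.936e-04) = 0.3372 Ω
R = R₁ + R₂ = 0.354 Ω

0.354 Ω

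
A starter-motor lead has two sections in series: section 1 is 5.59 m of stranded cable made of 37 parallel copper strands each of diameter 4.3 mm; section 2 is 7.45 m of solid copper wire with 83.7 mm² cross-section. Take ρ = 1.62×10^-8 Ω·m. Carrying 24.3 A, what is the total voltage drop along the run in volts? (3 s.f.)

0.0391 V

Section 1: A_strand = π(2.1500e-03)² = 1.452e-05 m²; R₁ = ρL/(N·A_s) = (1.62×10^-8)(5.59)/(37×1.452e-05) = 1.685×10^-4 Ω
Section 2: A = 83.7 mm² = 8.370e-05 m²
R₂ = (1.62×10^-8)(7.45)/(8.370e-05) = 0.001442 Ω
R = R₁ + R₂ = 0.00161 Ω
V = IR = 24.3 × 0.00161 = 0.0391 V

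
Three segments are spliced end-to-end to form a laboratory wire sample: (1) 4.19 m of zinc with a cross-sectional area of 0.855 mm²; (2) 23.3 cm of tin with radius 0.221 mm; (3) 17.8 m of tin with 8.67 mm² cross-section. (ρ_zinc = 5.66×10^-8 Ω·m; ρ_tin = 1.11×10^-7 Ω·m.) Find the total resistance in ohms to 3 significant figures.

0.674 Ω

Seg 1: A = 0.855 mm² = 8.550e-07 m²
R_1 = (5.66×10^-8)(4.19)/(8.550e-07) = 0.2774 Ω
Seg 2: A = πr² = π(2.2100e-04 m)² = 1.534e-07 m²
R_2 = (1.11×10^-7)(0.233)/(1.534e-07) = 0.1686 Ω
Seg 3: A = 8.67 mm² = 8.670e-06 m²
R_3 = (1.11×10^-7)(17.8)/(8.670e-06) = 0.2279 Ω
R_total = R_1 + R_2 + R_3 = 0.674 Ω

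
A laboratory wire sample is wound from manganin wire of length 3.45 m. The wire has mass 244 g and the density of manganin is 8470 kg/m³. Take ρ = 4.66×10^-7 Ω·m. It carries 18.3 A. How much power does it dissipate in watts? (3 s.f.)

64.5 W

A = m/(density·L) = 0.244/(8470×3.45) = 8.3500e-06 m²
R = ρL/A = (4.66×10^-7)(3.45)/(8.3500e-06) = 0.1925 Ω
P = I²R = (18.3)² × 0.1925 = 64.5 W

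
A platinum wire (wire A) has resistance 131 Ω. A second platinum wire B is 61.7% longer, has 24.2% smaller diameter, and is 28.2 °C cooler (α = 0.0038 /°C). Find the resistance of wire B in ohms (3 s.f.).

329 Ω

R ∝ ρL/d² with ρ ∝ (1+αΔT), so R_B/R_A = (1 + 61.7/100) × (1 − 24.2/100)⁻² × (1 − 0.0038×28.2)
= 1.617 × 1.74 × 0.8928 = 2.513
R_B = 2.513 × 131 = 329 Ω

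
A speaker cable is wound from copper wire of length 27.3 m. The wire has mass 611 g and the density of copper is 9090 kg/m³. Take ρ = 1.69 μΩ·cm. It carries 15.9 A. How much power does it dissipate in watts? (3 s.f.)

ρ = 1.69 μΩ·cm = 1.69×10^-8 Ω·m
A = m/(density·L) = 0.611/(9090×27.3) = 2.4622e-06 m²
R = ρL/A = (1.69×10^-8)(27.3)/(2.4622e-06) = 0.1874 Ω
P = I²R = (15.9)² × 0.1874 = 47.4 W

47.4 W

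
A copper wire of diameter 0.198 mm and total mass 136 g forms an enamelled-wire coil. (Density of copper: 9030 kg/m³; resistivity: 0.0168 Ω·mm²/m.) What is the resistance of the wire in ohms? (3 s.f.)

267 Ω

ρ = 0.0168 Ω·mm²/m = 1.68×10^-8 Ω·m
A = π(d/2)² = π(9.9000e-05 m)² = 3.0791e-08 m²
L = m/(density·A) = 0.136/(9030×3.0791e-08) = 489.1 m
R = ρL/A = (1.68×10^-8)(489.1)/(3.0791e-08) = 267 Ω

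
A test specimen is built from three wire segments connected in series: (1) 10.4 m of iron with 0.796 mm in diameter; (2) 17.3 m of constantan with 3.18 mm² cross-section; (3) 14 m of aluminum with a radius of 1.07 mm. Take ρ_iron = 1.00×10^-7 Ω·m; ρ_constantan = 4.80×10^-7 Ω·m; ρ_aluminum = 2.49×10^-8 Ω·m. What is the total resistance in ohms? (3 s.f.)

Seg 1: A = π(d/2)² = π(3.9800e-04 m)² = 4.976e-07 m²
R_1 = (1.00×10^-7)(10.4)/(4.976e-07) = 2.09 Ω
Seg 2: A = 3.18 mm² = 3.180e-06 m²
R_2 = (4.80×10^-7)(17.3)/(3.180e-06) = 2.611 Ω
Seg 3: A = πr² = π(1.0700e-03 m)² = 3.597e-06 m²
R_3 = (2.49×10^-8)(14)/(3.597e-06) = 0.09692 Ω
R_total = R_1 + R_2 + R_3 = 4.80 Ω

4.80 Ω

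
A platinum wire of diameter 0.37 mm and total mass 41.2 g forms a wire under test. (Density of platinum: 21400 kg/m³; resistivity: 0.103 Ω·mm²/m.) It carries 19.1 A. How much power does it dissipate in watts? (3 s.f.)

6260 W

ρ = 0.103 Ω·mm²/m = 1.03×10^-7 Ω·m
A = π(d/2)² = π(1.8500e-04 m)² = 1.0752e-07 m²
L = m/(density·A) = 0.0412/(21400×1.0752e-07) = 17.91 m
R = ρL/A = (1.03×10^-7)(17.91)/(1.0752e-07) = 17.15 Ω
P = I²R = (19.1)² × 17.15 = 6260 W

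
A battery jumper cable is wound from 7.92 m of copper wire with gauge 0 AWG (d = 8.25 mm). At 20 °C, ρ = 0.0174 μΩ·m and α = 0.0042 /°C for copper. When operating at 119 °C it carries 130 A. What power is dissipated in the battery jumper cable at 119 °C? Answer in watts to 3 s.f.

ρ = 0.0174 μΩ·m = 1.74×10^-8 Ω·m
A = π(8.25/2 mm)² = π(4.1250e-03 m)² = 5.346e-05 m²
R₍20₎ = ρL/A = (1.74×10^-8)(7.92)/(5.346e-05) = 0.002578 Ω
R₍119₎ = R₍20₎(1 + αΔT) = 0.002578 × (1 + 0.0042×99) = 0.00365 Ω
P = I²R = (130)² × 0.00365 = 61.7 W

61.7 W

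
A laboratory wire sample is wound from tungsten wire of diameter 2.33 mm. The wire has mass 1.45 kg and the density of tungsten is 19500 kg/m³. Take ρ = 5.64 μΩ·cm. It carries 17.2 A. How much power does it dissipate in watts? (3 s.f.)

ρ = 5.64 μΩ·cm = 5.64×10^-8 Ω·m
A = π(d/2)² = π(1.1650e-03 m)² = 4.2638e-06 m²
L = m/(density·A) = 1.45/(19500×4.2638e-06) = 17.44 m
R = ρL/A = (5.64×10^-8)(17.44)/(4.2638e-06) = 0.2307 Ω
P = I²R = (17.2)² × 0.2307 = 68.2 W

68.2 W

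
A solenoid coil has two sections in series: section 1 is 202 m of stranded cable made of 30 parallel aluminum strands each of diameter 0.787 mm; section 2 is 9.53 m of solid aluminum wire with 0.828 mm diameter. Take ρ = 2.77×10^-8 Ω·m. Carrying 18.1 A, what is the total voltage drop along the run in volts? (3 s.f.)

15.8 V

Section 1: A_strand = π(3.9350e-04)² = 4.865e-07 m²; R₁ = ρL/(N·A_s) = (2.77×10^-8)(202)/(30×4.865e-07) = 0.3834 Ω
Section 2: A = π(d/2)² = π(4.1400e-04 m)² = 5.385e-07 m²
R₂ = (2.77×10^-8)(9.53)/(5.385e-07) = 0.4903 Ω
R = R₁ + R₂ = 0.8737 Ω
V = IR = 18.1 × 0.8737 = 15.8 V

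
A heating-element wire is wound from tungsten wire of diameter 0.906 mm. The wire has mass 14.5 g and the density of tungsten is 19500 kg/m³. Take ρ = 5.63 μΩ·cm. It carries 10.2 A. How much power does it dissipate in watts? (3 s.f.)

10.5 W

ρ = 5.63 μΩ·cm = 5.63×10^-8 Ω·m
A = π(d/2)² = π(4.5300e-04 m)² = 6.4468e-07 m²
L = m/(density·A) = 0.0145/(19500×6.4468e-07) = 1.153 m
R = ρL/A = (5.63×10^-8)(1.153)/(6.4468e-07) = 0.1007 Ω
P = I²R = (10.2)² × 0.1007 = 10.5 W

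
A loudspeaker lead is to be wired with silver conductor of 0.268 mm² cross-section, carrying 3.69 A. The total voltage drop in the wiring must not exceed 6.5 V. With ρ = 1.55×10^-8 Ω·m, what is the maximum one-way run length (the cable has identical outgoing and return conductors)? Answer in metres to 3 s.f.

A = 0.268 mm² = 2.680e-07 m²
L_max = V_max·A/(2·ρI) = (6.5)(2.680e-07)/(2×1.55×10^-8×3.69) = 15.2 m

15.2 m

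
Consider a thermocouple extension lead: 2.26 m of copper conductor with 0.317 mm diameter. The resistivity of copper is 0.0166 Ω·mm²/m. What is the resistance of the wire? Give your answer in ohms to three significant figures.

0.475 Ω

ρ = 0.0166 Ω·mm²/m = 1.66×10^-8 Ω·m
A = π(d/2)² = π(1.5850e-04 m)² = 7.892e-08 m²
R = ρL/A = (1.66×10^-8)(2.26 m)/(7.892e-08 m²) = 0.475 Ω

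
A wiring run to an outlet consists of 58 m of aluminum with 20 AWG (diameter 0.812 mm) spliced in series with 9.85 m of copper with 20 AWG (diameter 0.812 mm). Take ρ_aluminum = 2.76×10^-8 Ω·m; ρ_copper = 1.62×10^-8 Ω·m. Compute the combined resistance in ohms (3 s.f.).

3.40 Ω

Segment 1: A = π(0.812/2 mm)² = π(4.0600e-04 m)² = 5.178e-07 m²
R₁ = ρL/A = (2.76×10^-8)(58)/(5.178e-07) = 3.091 Ω
R₂ = (1.62×10^-8)(9.85)/(5.178e-07) = 0.3081 Ω
R = R₁ + R₂ = 3.40 Ω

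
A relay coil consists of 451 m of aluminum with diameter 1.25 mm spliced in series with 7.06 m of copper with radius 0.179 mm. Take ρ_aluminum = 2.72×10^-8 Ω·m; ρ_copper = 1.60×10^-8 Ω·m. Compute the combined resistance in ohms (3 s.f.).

11.1 Ω

Segment 1: A = π(d/2)² = π(6.2500e-04 m)² = 1.227e-06 m²
R₁ = ρL/A = (2.72×10^-8)(451)/(1.227e-06) = 9.996 Ω
Segment 2: A = πr² = π(1.7900e-04 m)² = 1.007e-07 m²
R₂ = (1.60×10^-8)(7.06)/(1.007e-07) = 1.122 Ω
R = R₁ + R₂ = 11.1 Ω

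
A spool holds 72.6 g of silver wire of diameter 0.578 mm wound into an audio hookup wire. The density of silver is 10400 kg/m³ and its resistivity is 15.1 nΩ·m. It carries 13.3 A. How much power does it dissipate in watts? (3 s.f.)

271 W

ρ = 15.1 nΩ·m = 1.51×10^-8 Ω·m
A = π(d/2)² = π(2.8900e-04 m)² = 2.6239e-07 m²
L = m/(density·A) = 0.0726/(10400×2.6239e-07) = 26.6 m
R = ρL/A = (1.51×10^-8)(26.6)/(2.6239e-07) = 1.531 Ω
P = I²R = (13.3)² × 1.531 = 271 W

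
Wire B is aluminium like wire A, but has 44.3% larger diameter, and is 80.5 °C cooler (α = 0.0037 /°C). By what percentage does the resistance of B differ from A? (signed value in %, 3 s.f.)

-66.3%

R ∝ ρL/d² with ρ ∝ (1+αΔT), so R_B/R_A = (1 + 44.3/100)⁻² × (1 − 0.0037×80.5)
= 0.4803 × 0.7022 = 0.3372
(R_B − R_A)/R_A = 0.3372 − 1 = -66.3%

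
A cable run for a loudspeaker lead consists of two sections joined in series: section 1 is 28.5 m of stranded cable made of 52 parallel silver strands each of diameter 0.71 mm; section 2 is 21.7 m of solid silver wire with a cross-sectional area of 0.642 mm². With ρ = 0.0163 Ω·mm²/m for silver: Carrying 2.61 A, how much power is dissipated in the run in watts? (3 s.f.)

3.91 W

ρ = 0.0163 Ω·mm²/m = 1.63×10^-8 Ω·m
Section 1: A_strand = π(3.5500e-04)² = 3.959e-07 m²; R₁ = ρL/(N·A_s) = (1.63×10^-8)(28.5)/(52×3.959e-07) = 0.02256 Ω
Section 2: A = 0.642 mm² = 6.420e-07 m²
R₂ = (1.63×10^-8)(21.7)/(6.420e-07) = 0.551 Ω
R = R₁ + R₂ = 0.5735 Ω
P = I²R = (2.61)² × 0.5735 = 3.91 W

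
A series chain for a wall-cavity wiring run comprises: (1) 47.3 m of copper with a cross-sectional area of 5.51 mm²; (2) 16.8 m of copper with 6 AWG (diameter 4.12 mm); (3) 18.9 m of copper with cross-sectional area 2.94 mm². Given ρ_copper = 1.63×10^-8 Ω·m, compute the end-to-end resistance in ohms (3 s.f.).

0.265 Ω

Seg 1: A = 5.51 mm² = 5.510e-06 m²
R_1 = (1.63×10^-8)(47.3)/(5.510e-06) = 0.1399 Ω
Seg 2: A = π(4.12/2 mm)² = π(2.0600e-03 m)² = 1.333e-05 m²
R_2 = (1.63×10^-8)(16.8)/(1.333e-05) = 0.02054 Ω
Seg 3: A = 2.94 mm² = 2.940e-06 m²
R_3 = (1.63×10^-8)(18.9)/(2.940e-06) = 0.1048 Ω
R_total = R_1 + R_2 + R_3 = 0.265 Ω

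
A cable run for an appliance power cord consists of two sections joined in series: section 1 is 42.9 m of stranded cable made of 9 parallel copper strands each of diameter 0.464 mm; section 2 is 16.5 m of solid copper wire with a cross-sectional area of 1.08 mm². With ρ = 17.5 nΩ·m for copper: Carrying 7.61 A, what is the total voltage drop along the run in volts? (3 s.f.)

ρ = 17.5 nΩ·m = 1.75×10^-8 Ω·m
Section 1: A_strand = π(2.3200e-04)² = 1.691e-07 m²; R₁ = ρL/(N·A_s) = (1.75×10^-8)(42.9)/(9×1.691e-07) = 0.4933 Ω
Section 2: A = 1.08 mm² = 1.080e-06 m²
R₂ = (1.75×10^-8)(16.5)/(1.080e-06) = 0.2674 Ω
R = R₁ + R₂ = 0.7607 Ω
V = IR = 7.61 × 0.7607 = 5.79 V

5.79 V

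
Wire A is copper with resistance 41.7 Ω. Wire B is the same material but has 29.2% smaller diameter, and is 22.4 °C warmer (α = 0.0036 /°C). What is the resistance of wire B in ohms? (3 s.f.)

89.9 Ω

R ∝ ρL/d² with ρ ∝ (1+αΔT), so R_B/R_A = (1 − 29.2/100)⁻² × (1 + 0.0036×22.4)
= 1.995 × 1.081 = 2.156
R_B = 2.156 × 41.7 = 89.9 Ω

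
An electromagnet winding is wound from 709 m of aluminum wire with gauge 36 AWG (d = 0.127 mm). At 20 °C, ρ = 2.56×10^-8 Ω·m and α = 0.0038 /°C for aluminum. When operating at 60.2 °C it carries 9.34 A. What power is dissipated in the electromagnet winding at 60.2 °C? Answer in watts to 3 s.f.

A = π(0.127/2 mm)² = π(6.3500e-05 m)² = 1.267e-08 m²
R₍20₎ = ρL/A = (2.56×10^-8)(709)/(1.267e-08) = 1433 Ω
R₍60.2₎ = R₍20₎(1 + αΔT) = 1433 × (1 + 0.0038×40.2) = 1652 Ω
P = I²R = (9.34)² × 1652 = 1.44×10^5 W

1.44×10^5 W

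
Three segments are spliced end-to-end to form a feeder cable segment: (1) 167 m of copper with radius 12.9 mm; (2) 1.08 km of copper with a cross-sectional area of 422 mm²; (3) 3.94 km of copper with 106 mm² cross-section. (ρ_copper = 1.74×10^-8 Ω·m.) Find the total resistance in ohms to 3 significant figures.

0.697 Ω

Seg 1: A = πr² = π(1.2900e-02 m)² = 5.228e-04 m²
R_1 = (1.74×10^-8)(167)/(5.228e-04) = 0.005558 Ω
Seg 2: A = 422 mm² = 4.220e-04 m²
R_2 = (1.74×10^-8)(1080)/(4.220e-04) = 0.04453 Ω
Seg 3: A = 106 mm² = 1.060e-04 m²
R_3 = (1.74×10^-8)(3940)/(1.060e-04) = 0.6468 Ω
R_total = R_1 + R_2 + R_3 = 0.697 Ω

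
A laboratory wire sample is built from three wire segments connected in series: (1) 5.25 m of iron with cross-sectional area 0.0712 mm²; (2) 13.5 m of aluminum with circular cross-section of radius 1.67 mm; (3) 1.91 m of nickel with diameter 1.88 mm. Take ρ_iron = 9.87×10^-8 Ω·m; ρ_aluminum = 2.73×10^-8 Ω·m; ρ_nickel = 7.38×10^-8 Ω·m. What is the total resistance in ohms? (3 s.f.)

Seg 1: A = 0.0712 mm² = 7.120e-08 m²
R_1 = (9.87×10^-8)(5.25)/(7.120e-08) = 7.278 Ω
Seg 2: A = πr² = π(1.6700e-03 m)² = 8.762e-06 m²
R_2 = (2.73×10^-8)(13.5)/(8.762e-06) = 0.04206 Ω
Seg 3: A = π(d/2)² = π(9.4000e-04 m)² = 2.776e-06 m²
R_3 = (7.38×10^-8)(1.91)/(2.776e-06) = 0.05078 Ω
R_total = R_1 + R_2 + R_3 = 7.37 Ω

7.37 Ω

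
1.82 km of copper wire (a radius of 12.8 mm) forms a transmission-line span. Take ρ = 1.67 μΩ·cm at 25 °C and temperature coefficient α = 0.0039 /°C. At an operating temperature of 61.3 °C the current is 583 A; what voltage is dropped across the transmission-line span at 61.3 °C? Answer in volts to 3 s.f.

39.3 V

ρ = 1.67 μΩ·cm = 1.67×10^-8 Ω·m
A = πr² = π(1.2800e-02 m)² = 5.147e-04 m²
R₍25₎ = ρL/A = (1.67×10^-8)(1820)/(5.147e-04) = 0.05905 Ω
R₍61.3₎ = R₍25₎(1 + αΔT) = 0.05905 × (1 + 0.0039×36.3) = 0.06741 Ω
V = IR = 583 × 0.06741 = 39.3 V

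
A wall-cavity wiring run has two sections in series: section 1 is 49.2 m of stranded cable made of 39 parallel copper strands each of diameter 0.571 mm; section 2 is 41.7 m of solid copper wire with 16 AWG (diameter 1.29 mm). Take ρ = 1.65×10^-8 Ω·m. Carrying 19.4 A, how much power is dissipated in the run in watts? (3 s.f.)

229 W

Section 1: A_strand = π(2.8550e-04)² = 2.561e-07 m²; R₁ = ρL/(N·A_s) = (1.65×10^-8)(49.2)/(39×2.561e-07) = 0.08129 Ω
Section 2: A = π(1.29/2 mm)² = π(6.4500e-04 m)² = 1.307e-06 m²
R₂ = (1.65×10^-8)(41.7)/(1.307e-06) = 0.5264 Ω
R = R₁ + R₂ = 0.6077 Ω
P = I²R = (19.4)² × 0.6077 = 229 W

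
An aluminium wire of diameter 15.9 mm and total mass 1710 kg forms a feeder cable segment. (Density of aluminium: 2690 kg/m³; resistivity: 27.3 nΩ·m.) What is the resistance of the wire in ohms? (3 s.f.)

ρ = 27.3 nΩ·m = 2.73×10^-8 Ω·m
A = π(d/2)² = π(7.9500e-03 m)² = 1.9856e-04 m²
L = m/(density·A) = 1710/(2690×1.9856e-04) = 3202 m
R = ρL/A = (2.73×10^-8)(3202)/(1.9856e-04) = 0.440 Ω

0.440 Ω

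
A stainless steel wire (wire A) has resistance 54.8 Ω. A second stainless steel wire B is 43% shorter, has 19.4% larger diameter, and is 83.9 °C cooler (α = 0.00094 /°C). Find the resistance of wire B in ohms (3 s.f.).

20.2 Ω

R ∝ ρL/d² with ρ ∝ (1+αΔT), so R_B/R_A = (1 − 43/100) × (1 + 19.4/100)⁻² × (1 − 0.00094×83.9)
= 0.57 × 0.7014 × 0.9211 = 0.3683
R_B = 0.3683 × 54.8 = 20.2 Ω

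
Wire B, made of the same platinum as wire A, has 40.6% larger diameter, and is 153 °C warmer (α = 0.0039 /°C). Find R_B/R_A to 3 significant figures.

0.808

R ∝ ρL/d² with ρ ∝ (1+αΔT), so R_B/R_A = (1 + 40.6/100)⁻² × (1 + 0.0039×153)
= 0.5059 × 1.597 = 0.808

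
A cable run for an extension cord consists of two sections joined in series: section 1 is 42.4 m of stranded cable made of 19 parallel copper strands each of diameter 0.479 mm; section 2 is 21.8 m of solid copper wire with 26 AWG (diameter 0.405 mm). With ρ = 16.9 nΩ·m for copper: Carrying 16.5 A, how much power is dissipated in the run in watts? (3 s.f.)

836 W

ρ = 16.9 nΩ·m = 1.69×10^-8 Ω·m
Section 1: A_strand = π(2.3950e-04)² = 1.802e-07 m²; R₁ = ρL/(N·A_s) = (1.69×10^-8)(42.4)/(19×1.802e-07) = 0.2093 Ω
Section 2: A = π(0.405/2 mm)² = π(2.0250e-04 m)² = 1.288e-07 m²
R₂ = (1.69×10^-8)(21.8)/(1.288e-07) = 2.86 Ω
R = R₁ + R₂ = 3.069 Ω
P = I²R = (16.5)² × 3.069 = 836 W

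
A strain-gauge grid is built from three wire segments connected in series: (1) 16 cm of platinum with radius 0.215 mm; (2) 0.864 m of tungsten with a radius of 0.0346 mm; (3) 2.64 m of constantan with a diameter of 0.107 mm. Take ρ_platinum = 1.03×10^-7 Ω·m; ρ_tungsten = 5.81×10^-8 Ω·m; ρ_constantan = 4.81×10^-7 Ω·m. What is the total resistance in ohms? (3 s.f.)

155 Ω

Seg 1: A = πr² = π(2.1500e-04 m)² = 1.452e-07 m²
R_1 = (1.03×10^-7)(0.16)/(1.452e-07) = 0.1135 Ω
Seg 2: A = πr² = π(3.4600e-05 m)² = 3.761e-09 m²
R_2 = (5.81×10^-8)(0.864)/(3.761e-09) = 13.35 Ω
Seg 3: A = π(d/2)² = π(5.3500e-05 m)² = 8.992e-09 m²
R_3 = (4.81×10^-7)(2.64)/(8.992e-09) = 141.2 Ω
R_total = R_1 + R_2 + R_3 = 155 Ω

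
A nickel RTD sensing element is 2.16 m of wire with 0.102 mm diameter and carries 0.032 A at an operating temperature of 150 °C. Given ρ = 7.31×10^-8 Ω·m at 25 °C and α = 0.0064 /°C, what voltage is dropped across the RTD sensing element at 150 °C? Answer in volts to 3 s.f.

A = π(d/2)² = π(5.1000e-05 m)² = 8.171e-09 m²
R₍25₎ = ρL/A = (7.31×10^-8)(2.16)/(8.171e-09) = 19.32 Ω
R₍150₎ = R₍25₎(1 + αΔT) = 19.32 × (1 + 0.0064×125) = 34.78 Ω
V = IR = 0.032 × 34.78 = 1.11 V

1.11 V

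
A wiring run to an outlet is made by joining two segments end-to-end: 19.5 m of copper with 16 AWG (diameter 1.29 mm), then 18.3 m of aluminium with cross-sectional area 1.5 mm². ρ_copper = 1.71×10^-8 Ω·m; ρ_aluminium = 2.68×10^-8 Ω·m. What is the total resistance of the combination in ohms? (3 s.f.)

Segment 1: A = π(1.29/2 mm)² = π(6.4500e-04 m)² = 1.307e-06 m²
R₁ = ρL/A = (1.71×10^-8)(19.5)/(1.307e-06) = 0.2551 Ω
Segment 2: A = 1.5 mm² = 1.500e-06 m²
R₂ = (2.68×10^-8)(18.3)/(1.500e-06) = 0.327 Ω
R = R₁ + R₂ = 0.582 Ω

0.582 Ω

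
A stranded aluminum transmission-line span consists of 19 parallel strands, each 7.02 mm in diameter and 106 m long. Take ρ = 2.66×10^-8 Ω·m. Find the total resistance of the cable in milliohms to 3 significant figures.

3.83 mΩ

A_strand = π(3.5100e-03 m)² = 3.870e-05 m²
R_strand = ρL/A = (2.66×10^-8)(106)/(3.870e-05) = 0.07285 Ω
R_total = R_strand/N = 0.07285/19 = 3.83 mΩ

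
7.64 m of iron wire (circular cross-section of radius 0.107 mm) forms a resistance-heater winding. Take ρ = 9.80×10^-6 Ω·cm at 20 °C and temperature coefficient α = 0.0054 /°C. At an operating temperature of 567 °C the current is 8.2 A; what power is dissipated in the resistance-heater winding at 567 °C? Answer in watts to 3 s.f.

5530 W

ρ = 9.80×10^-6 Ω·cm = 9.80×10^-8 Ω·m
A = πr² = π(1.0700e-04 m)² = 3.597e-08 m²
R₍20₎ = ρL/A = (9.80×10^-8)(7.64)/(3.597e-08) = 20.82 Ω
R₍567₎ = R₍20₎(1 + αΔT) = 20.82 × (1 + 0.0054×547) = 82.3 Ω
P = I²R = (8.2)² × 82.3 = 5530 W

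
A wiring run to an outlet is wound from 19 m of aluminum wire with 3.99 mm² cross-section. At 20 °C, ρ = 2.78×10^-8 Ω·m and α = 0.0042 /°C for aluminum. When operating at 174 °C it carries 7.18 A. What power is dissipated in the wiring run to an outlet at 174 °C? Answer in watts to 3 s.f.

11.2 W

A = 3.99 mm² = 3.990e-06 m²
R₍20₎ = ρL/A = (2.78×10^-8)(19)/(3.990e-06) = 0.1324 Ω
R₍174₎ = R₍20₎(1 + αΔT) = 0.1324 × (1 + 0.0042×154) = 0.218 Ω
P = I²R = (7.18)² × 0.218 = 11.2 W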